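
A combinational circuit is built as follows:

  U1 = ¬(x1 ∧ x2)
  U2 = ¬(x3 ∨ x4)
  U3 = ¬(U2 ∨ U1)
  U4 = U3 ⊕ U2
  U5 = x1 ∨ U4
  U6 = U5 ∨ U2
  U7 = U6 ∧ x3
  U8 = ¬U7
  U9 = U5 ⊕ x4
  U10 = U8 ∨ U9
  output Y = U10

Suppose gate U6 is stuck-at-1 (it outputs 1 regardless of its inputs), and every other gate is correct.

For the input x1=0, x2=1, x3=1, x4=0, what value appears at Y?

0

Propagate with U6 forced: U1=1, U2=0, U3=0, U4=0, U5=0, U6=1 [stuck-at-1], U7=1, U8=0, U9=0, U10=0.
So Y = 0. (Without the fault it would be 1.)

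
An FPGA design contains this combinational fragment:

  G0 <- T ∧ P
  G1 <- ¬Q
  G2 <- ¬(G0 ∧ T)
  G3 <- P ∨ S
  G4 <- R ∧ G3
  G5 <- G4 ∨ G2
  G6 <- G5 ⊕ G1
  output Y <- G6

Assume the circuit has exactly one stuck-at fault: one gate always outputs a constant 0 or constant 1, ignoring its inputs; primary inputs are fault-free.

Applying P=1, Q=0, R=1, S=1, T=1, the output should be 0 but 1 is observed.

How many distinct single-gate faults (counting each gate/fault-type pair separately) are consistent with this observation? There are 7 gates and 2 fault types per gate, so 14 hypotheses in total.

5

Fault-free: G0=1, G1=1, G2=0, G3=1, G4=1, G5=1, G6=0 → 0. Observed 1.
  G0 stuck-at-0: output 0 ✗
  G0 stuck-at-1: output 0 ✗
  G1 stuck-at-0: output 1 ✓
  G1 stuck-at-1: output 0 ✗
  G2 stuck-at-0: output 0 ✗
  G2 stuck-at-1: output 0 ✗
  G3 stuck-at-0: output 1 ✓
  G3 stuck-at-1: output 0 ✗
  G4 stuck-at-0: output 1 ✓
  G4 stuck-at-1: output 0 ✗
  G5 stuck-at-0: output 1 ✓
  G5 stuck-at-1: output 0 ✗
  G6 stuck-at-0: output 0 ✗
  G6 stuck-at-1: output 1 ✓
Consistent faults: {G1 stuck-at-0, G3 stuck-at-0, G4 stuck-at-0, G5 stuck-at-0, G6 stuck-at-1} — 5 in all.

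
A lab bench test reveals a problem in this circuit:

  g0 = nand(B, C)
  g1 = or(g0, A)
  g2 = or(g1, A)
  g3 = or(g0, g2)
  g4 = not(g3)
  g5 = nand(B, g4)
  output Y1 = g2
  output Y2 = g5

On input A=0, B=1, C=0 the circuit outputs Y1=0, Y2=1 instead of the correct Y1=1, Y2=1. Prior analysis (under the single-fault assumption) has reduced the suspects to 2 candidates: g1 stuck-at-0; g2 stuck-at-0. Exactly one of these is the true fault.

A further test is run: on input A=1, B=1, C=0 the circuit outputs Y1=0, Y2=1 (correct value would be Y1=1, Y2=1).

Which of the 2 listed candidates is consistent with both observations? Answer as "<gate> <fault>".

Evaluate each candidate on input A=1, B=1, C=0:
  g1 stuck-at-0: g0=1, g1=0 [stuck-at-0], g2=1, g3=1, g4=0, g5=1 → Y1=1, Y2=1 — eliminated
  g2 stuck-at-0: g0=1, g1=1, g2=0 [stuck-at-0], g3=1, g4=0, g5=1 → Y1=0, Y2=1 — matches
Only g2 stuck-at-0 reproduces the observed Y1=0, Y2=1.

g2 stuck-at-0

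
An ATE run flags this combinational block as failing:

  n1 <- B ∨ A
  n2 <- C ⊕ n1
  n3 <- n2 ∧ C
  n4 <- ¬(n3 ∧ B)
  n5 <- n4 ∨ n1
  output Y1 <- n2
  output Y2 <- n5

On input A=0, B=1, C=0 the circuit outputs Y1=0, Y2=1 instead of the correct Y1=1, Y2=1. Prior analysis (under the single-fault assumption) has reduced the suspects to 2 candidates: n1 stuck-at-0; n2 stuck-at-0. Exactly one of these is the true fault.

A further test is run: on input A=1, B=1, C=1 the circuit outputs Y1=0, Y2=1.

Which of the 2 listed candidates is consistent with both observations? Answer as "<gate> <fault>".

n2 stuck-at-0

Evaluate each candidate on input A=1, B=1, C=1:
  n1 stuck-at-0: n1=0 [stuck-at-0], n2=1, n3=1, n4=0, n5=0 → Y1=1, Y2=0 — eliminated
  n2 stuck-at-0: n1=1, n2=0 [stuck-at-0], n3=0, n4=1, n5=1 → Y1=0, Y2=1 — matches
Only n2 stuck-at-0 reproduces the observed Y1=0, Y2=1.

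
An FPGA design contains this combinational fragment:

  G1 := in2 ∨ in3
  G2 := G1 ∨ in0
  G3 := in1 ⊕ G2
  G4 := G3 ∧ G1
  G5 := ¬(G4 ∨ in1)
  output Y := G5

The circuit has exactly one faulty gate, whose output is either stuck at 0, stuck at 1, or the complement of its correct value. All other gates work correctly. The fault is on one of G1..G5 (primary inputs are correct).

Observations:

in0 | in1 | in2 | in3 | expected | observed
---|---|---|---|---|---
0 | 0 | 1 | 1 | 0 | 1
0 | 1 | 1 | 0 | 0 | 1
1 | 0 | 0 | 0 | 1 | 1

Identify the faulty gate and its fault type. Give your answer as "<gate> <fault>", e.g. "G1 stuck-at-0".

G5 stuck-at-1

Fault-free values for test 1 (in0=0, in1=0, in2=1, in3=1): G1=1, G2=1, G3=1, G4=1, G5=0, giving Y=0. Observed 1.
Test 1: faults giving observed 1 are {G1 stuck-at-0, G1 inverted output, G2 stuck-at-0, G2 inverted output, G3 stuck-at-0, G3 inverted output, G4 stuck-at-0, G4 inverted output, G5 stuck-at-1, G5 inverted output}.
Test 2 (in0=0, in1=1, in2=1, in3=0): fault-free G1=1, G2=1, G3=0, G4=0, G5=0 → 0; observed 1. Eliminates G1 stuck-at-0, G1 inverted output, G2 stuck-at-0, G2 inverted output, G3 stuck-at-0, G3 inverted output, G4 stuck-at-0, G4 inverted output.
Test 3 (in0=1, in1=0, in2=0, in3=0): fault-free G1=0, G2=1, G3=1, G4=0, G5=1 → 1; observed 1. Eliminates G5 inverted output.
Only G5 stuck-at-1 is consistent with every test.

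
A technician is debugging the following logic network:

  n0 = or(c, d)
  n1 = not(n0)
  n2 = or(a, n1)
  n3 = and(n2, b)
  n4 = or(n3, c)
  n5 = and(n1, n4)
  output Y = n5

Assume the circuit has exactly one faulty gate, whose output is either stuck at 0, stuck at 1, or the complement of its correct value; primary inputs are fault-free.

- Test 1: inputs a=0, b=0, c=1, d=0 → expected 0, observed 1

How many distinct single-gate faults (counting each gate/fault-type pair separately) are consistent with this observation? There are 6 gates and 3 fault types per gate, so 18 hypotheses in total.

6

Fault-free: n0=1, n1=0, n2=0, n3=0, n4=1, n5=0 → 0. Observed 1.
  n0: stuck-at-0, inverted output ✓; others ✗
  n1: stuck-at-1, inverted output ✓; others ✗
  n2: none of the 3 fault types match ✗
  n3: none of the 3 fault types match ✗
  n4: none of the 3 fault types match ✗
  n5: stuck-at-1, inverted output ✓; others ✗
Consistent faults: {n0 stuck-at-0, n0 inverted output, n1 stuck-at-1, n1 inverted output, n5 stuck-at-1, n5 inverted output} — 6 in all.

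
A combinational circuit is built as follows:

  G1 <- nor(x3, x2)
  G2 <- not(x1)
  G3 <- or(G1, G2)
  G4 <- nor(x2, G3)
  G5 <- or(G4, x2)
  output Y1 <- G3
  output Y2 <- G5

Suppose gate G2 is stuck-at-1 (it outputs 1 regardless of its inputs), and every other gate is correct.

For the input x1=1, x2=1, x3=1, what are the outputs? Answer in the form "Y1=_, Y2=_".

Propagate with G2 forced: G1=0, G2=1 [stuck-at-1], G3=1, G4=0, G5=1.
So the outputs are Y1=1, Y2=1. (Without the fault they would be Y1=0, Y2=1.)

Y1=1, Y2=1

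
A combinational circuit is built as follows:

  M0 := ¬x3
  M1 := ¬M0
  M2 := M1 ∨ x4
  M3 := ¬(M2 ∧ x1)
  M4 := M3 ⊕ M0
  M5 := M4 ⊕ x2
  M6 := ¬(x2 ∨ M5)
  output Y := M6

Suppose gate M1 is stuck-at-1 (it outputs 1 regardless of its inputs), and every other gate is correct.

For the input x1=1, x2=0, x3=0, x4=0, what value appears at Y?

Propagate with M1 forced: M0=1, M1=1 [stuck-at-1], M2=1, M3=0, M4=1, M5=1, M6=0.
So Y = 0. (Without the fault it would be 1.)

0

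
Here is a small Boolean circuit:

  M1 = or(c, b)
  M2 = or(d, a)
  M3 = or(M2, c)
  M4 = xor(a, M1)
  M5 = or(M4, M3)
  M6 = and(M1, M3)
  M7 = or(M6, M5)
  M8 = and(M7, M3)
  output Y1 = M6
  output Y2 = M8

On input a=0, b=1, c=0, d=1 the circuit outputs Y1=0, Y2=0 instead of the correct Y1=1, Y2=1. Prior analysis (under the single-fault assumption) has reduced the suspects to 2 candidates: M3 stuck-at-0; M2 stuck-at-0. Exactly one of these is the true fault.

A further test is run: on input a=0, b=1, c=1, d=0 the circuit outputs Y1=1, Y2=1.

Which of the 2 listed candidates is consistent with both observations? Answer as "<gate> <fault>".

Evaluate each candidate on input a=0, b=1, c=1, d=0:
  M3 stuck-at-0: M1=1, M2=0, M3=0 [stuck-at-0], M4=1, M5=1, M6=0, M7=1, M8=0 → Y1=0, Y2=0 — eliminated
  M2 stuck-at-0: M1=1, M2=0 [stuck-at-0], M3=1, M4=1, M5=1, M6=1, M7=1, M8=1 → Y1=1, Y2=1 — matches
Only M2 stuck-at-0 reproduces the observed Y1=1, Y2=1.

M2 stuck-at-0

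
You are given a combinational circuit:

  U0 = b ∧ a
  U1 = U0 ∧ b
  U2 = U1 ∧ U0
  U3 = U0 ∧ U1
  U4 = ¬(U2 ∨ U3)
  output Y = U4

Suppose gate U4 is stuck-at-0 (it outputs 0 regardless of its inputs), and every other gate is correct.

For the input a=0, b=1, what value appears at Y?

Propagate with U4 forced: U0=0, U1=0, U2=0, U3=0, U4=0 [stuck-at-0].
So Y = 0. (Without the fault it would be 1.)

0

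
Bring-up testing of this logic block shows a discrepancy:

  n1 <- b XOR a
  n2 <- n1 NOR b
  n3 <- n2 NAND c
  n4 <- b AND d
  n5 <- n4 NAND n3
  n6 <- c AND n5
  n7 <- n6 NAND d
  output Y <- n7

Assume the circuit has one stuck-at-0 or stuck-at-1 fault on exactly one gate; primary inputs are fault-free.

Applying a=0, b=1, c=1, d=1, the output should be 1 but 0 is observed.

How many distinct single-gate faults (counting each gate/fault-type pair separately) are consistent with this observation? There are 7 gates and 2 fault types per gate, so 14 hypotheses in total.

6

Fault-free: n1=1, n2=0, n3=1, n4=1, n5=0, n6=0, n7=1 → 1. Observed 0.
  n1 stuck-at-0: output 1 ✗
  n1 stuck-at-1: output 1 ✗
  n2 stuck-at-0: output 1 ✗
  n2 stuck-at-1: output 0 ✓
  n3 stuck-at-0: output 0 ✓
  n3 stuck-at-1: output 1 ✗
  n4 stuck-at-0: output 0 ✓
  n4 stuck-at-1: output 1 ✗
  n5 stuck-at-0: output 1 ✗
  n5 stuck-at-1: output 0 ✓
  n6 stuck-at-0: output 1 ✗
  n6 stuck-at-1: output 0 ✓
  n7 stuck-at-0: output 0 ✓
  n7 stuck-at-1: output 1 ✗
Consistent faults: {n2 stuck-at-1, n3 stuck-at-0, n4 stuck-at-0, n5 stuck-at-1, n6 stuck-at-1, n7 stuck-at-0} — 6 in all.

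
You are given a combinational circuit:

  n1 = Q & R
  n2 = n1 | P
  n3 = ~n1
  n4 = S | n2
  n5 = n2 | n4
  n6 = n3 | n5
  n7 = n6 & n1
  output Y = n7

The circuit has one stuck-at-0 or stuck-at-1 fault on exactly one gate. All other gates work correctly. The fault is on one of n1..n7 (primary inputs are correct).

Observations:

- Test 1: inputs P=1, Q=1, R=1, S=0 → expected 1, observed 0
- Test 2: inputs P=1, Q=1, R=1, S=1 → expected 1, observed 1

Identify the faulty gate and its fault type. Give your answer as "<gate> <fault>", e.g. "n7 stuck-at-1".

n2 stuck-at-0

Fault-free values for test 1 (P=1, Q=1, R=1, S=0): n1=1, n2=1, n3=0, n4=1, n5=1, n6=1, n7=1, giving Y=1. Observed 0.
Test 1: faults giving observed 0 are {n1 stuck-at-0, n2 stuck-at-0, n5 stuck-at-0, n6 stuck-at-0, n7 stuck-at-0}.
Test 2 (P=1, Q=1, R=1, S=1): fault-free n1=1, n2=1, n3=0, n4=1, n5=1, n6=1, n7=1 → 1; observed 1. Eliminates n1 stuck-at-0, n5 stuck-at-0, n6 stuck-at-0, n7 stuck-at-0.
Only n2 stuck-at-0 is consistent with every test.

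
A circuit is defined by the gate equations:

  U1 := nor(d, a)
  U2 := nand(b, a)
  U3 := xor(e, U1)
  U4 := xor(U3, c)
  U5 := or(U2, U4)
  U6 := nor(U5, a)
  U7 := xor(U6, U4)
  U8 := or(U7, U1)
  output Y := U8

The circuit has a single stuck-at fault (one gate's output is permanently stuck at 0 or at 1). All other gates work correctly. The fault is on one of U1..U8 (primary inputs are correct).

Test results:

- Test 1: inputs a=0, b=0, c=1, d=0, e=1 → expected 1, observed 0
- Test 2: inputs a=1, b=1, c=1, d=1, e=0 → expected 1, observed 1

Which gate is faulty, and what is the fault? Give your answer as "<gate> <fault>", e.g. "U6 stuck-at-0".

Fault-free values for test 1 (a=0, b=0, c=1, d=0, e=1): U1=1, U2=1, U3=0, U4=1, U5=1, U6=0, U7=1, U8=1, giving Y=1. Observed 0.
Test 1: faults giving observed 0 are {U1 stuck-at-0, U8 stuck-at-0}.
Test 2 (a=1, b=1, c=1, d=1, e=0): fault-free U1=0, U2=0, U3=0, U4=1, U5=1, U6=0, U7=1, U8=1 → 1; observed 1. Eliminates U8 stuck-at-0.
Only U1 stuck-at-0 is consistent with every test.

U1 stuck-at-0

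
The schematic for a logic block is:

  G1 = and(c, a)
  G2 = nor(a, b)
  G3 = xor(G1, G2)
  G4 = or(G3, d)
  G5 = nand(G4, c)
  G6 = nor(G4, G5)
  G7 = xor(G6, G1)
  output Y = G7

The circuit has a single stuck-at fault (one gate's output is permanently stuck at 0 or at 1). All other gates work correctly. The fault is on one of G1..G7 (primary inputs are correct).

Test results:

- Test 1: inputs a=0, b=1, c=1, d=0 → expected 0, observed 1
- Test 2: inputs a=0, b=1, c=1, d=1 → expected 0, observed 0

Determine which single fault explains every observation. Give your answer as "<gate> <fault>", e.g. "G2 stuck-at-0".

G5 stuck-at-0

Fault-free values for test 1 (a=0, b=1, c=1, d=0): G1=0, G2=0, G3=0, G4=0, G5=1, G6=0, G7=0, giving Y=0. Observed 1.
Test 1: faults giving observed 1 are {G1 stuck-at-1, G5 stuck-at-0, G6 stuck-at-1, G7 stuck-at-1}.
Test 2 (a=0, b=1, c=1, d=1): fault-free G1=0, G2=0, G3=0, G4=1, G5=0, G6=0, G7=0 → 0; observed 0. Eliminates G1 stuck-at-1, G6 stuck-at-1, G7 stuck-at-1.
Only G5 stuck-at-0 is consistent with every test.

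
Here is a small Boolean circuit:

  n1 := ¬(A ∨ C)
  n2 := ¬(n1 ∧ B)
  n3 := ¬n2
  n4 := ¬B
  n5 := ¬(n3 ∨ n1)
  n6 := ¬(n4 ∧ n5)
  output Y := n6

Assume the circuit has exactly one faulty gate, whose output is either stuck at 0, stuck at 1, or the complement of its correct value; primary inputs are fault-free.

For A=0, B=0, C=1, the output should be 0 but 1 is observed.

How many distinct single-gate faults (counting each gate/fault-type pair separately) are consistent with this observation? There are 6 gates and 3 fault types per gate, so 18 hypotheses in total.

Fault-free: n1=0, n2=1, n3=0, n4=1, n5=1, n6=0 → 0. Observed 1.
  n1: stuck-at-1, inverted output ✓; others ✗
  n2: stuck-at-0, inverted output ✓; others ✗
  n3: stuck-at-1, inverted output ✓; others ✗
  n4: stuck-at-0, inverted output ✓; others ✗
  n5: stuck-at-0, inverted output ✓; others ✗
  n6: stuck-at-1, inverted output ✓; others ✗
Consistent faults: {n1 stuck-at-1, n1 inverted output, n2 stuck-at-0, n2 inverted output, n3 stuck-at-1, n3 inverted output, n4 stuck-at-0, n4 inverted output, n5 stuck-at-0, n5 inverted output, n6 stuck-at-1, n6 inverted output} — 12 in all.

12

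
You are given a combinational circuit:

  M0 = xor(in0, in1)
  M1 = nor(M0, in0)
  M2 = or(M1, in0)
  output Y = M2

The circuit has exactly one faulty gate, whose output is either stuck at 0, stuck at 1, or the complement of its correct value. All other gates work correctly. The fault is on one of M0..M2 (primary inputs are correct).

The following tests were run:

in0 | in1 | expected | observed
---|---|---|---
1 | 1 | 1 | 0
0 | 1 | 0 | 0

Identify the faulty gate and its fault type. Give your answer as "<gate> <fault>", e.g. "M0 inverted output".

M2 stuck-at-0

Fault-free values for test 1 (in0=1, in1=1): M0=0, M1=0, M2=1, giving Y=1. Observed 0.
Test 1: faults giving observed 0 are {M2 stuck-at-0, M2 inverted output}.
Test 2 (in0=0, in1=1): fault-free M0=1, M1=0, M2=0 → 0; observed 0. Eliminates M2 inverted output.
Only M2 stuck-at-0 is consistent with every test.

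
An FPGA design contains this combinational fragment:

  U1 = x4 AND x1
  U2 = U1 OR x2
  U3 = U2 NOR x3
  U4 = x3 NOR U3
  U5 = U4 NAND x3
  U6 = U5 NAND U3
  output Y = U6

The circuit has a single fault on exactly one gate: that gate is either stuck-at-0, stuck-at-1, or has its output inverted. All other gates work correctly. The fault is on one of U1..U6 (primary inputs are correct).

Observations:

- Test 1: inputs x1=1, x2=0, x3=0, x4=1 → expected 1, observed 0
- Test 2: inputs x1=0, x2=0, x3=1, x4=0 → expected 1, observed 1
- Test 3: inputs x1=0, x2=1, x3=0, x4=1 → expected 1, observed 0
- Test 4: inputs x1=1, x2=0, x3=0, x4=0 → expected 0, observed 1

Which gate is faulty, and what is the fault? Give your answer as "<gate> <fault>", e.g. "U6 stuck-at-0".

U2 inverted output

Fault-free values for test 1 (x1=1, x2=0, x3=0, x4=1): U1=1, U2=1, U3=0, U4=1, U5=1, U6=1, giving Y=1. Observed 0.
Test 1: faults giving observed 0 are {U1 stuck-at-0, U1 inverted output, U2 stuck-at-0, U2 inverted output, U3 stuck-at-1, U3 inverted output, U6 stuck-at-0, U6 inverted output}.
Test 2 (x1=0, x2=0, x3=1, x4=0): fault-free U1=0, U2=0, U3=0, U4=0, U5=1, U6=1 → 1; observed 1. Eliminates U3 stuck-at-1, U3 inverted output, U6 stuck-at-0, U6 inverted output.
Test 3 (x1=0, x2=1, x3=0, x4=1): fault-free U1=0, U2=1, U3=0, U4=1, U5=1, U6=1 → 1; observed 0. Eliminates U1 stuck-at-0, U1 inverted output.
Test 4 (x1=1, x2=0, x3=0, x4=0): fault-free U1=0, U2=0, U3=1, U4=0, U5=1, U6=0 → 0; observed 1. Eliminates U2 stuck-at-0.
Only U2 inverted output is consistent with every test.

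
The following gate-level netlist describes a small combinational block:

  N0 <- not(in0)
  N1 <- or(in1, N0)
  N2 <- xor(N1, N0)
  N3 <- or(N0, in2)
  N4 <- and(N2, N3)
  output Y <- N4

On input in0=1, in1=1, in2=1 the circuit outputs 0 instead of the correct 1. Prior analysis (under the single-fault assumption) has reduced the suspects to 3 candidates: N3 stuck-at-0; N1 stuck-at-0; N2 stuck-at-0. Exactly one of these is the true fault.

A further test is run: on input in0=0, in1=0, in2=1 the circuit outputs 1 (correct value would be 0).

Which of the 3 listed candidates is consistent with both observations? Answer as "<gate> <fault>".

Evaluate each candidate on input in0=0, in1=0, in2=1:
  N3 stuck-at-0: N0=1, N1=1, N2=0, N3=0 [stuck-at-0], N4=0 → 0 — eliminated
  N1 stuck-at-0: N0=1, N1=0 [stuck-at-0], N2=1, N3=1, N4=1 → 1 — matches
  N2 stuck-at-0: N0=1, N1=1, N2=0 [stuck-at-0], N3=1, N4=0 → 0 — eliminated
Only N1 stuck-at-0 reproduces the observed 1.

N1 stuck-at-0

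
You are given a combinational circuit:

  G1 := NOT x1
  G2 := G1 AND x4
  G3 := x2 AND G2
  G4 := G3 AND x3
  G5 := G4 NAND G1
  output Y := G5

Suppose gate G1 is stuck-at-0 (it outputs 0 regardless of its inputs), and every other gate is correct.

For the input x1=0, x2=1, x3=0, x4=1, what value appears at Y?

Propagate with G1 forced: G1=0 [stuck-at-0], G2=0, G3=0, G4=0, G5=1.
So Y = 1. (Same as the fault-free value — the fault is masked on this input.)

1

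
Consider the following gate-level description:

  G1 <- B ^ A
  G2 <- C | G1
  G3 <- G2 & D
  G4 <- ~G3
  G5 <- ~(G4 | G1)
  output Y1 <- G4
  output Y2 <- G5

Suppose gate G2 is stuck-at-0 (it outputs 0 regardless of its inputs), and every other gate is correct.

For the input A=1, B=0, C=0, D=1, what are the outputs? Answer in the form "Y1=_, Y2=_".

Y1=1, Y2=0

Propagate with G2 forced: G1=1, G2=0 [stuck-at-0], G3=0, G4=1, G5=0.
So the outputs are Y1=1, Y2=0. (Without the fault they would be Y1=0, Y2=0.)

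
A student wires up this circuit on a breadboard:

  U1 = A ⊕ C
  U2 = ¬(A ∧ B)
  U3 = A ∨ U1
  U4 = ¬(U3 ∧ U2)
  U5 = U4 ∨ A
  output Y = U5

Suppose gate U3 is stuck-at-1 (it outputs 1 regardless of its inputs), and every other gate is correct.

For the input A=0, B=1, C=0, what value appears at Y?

0

Propagate with U3 forced: U1=0, U2=1, U3=1 [stuck-at-1], U4=0, U5=0.
So Y = 0. (Without the fault it would be 1.)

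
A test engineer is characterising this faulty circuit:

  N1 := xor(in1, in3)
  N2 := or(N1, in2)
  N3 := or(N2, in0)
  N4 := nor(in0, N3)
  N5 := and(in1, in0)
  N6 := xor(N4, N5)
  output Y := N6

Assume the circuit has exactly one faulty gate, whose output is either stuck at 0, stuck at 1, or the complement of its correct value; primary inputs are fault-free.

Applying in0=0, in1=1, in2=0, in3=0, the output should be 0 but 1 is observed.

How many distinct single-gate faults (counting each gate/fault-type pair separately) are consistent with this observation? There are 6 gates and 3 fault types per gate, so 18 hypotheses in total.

Fault-free: N1=1, N2=1, N3=1, N4=0, N5=0, N6=0 → 0. Observed 1.
  N1: stuck-at-0, inverted output ✓; others ✗
  N2: stuck-at-0, inverted output ✓; others ✗
  N3: stuck-at-0, inverted output ✓; others ✗
  N4: stuck-at-1, inverted output ✓; others ✗
  N5: stuck-at-1, inverted output ✓; others ✗
  N6: stuck-at-1, inverted output ✓; others ✗
Consistent faults: {N1 stuck-at-0, N1 inverted output, N2 stuck-at-0, N2 inverted output, N3 stuck-at-0, N3 inverted output, N4 stuck-at-1, N4 inverted output, N5 stuck-at-1, N5 inverted output, N6 stuck-at-1, N6 inverted output} — 12 in all.

12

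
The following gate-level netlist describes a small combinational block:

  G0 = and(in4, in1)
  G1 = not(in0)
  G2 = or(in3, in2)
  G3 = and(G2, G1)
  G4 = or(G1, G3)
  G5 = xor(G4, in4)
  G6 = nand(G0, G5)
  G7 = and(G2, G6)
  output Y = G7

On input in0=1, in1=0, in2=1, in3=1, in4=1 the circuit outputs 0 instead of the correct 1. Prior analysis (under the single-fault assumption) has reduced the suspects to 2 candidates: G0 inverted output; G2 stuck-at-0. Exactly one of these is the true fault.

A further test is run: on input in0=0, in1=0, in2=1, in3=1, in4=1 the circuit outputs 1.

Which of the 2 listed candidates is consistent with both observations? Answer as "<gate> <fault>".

G0 inverted output

Evaluate each candidate on input in0=0, in1=0, in2=1, in3=1, in4=1:
  G0 inverted output: G0=1 [inverted output], G1=1, G2=1, G3=1, G4=1, G5=0, G6=1, G7=1 → 1 — matches
  G2 stuck-at-0: G0=0, G1=1, G2=0 [stuck-at-0], G3=0, G4=1, G5=0, G6=1, G7=0 → 0 — eliminated
Only G0 inverted output reproduces the observed 1.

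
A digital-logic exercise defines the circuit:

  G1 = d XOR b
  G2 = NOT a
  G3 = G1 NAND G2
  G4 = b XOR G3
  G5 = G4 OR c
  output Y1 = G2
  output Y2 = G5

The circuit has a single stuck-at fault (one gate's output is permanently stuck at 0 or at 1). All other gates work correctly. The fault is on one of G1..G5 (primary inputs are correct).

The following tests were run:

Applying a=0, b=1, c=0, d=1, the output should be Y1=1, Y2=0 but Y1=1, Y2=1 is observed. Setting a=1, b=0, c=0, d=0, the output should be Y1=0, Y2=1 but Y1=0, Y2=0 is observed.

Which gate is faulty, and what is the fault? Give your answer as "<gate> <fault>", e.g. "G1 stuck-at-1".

Fault-free values for test 1 (a=0, b=1, c=0, d=1): G1=0, G2=1, G3=1, G4=0, G5=0, giving Y1=1, Y2=0. Observed Y1=1, Y2=1.
Test 1: faults giving observed Y1=1, Y2=1 are {G1 stuck-at-1, G3 stuck-at-0, G4 stuck-at-1, G5 stuck-at-1}.
Test 2 (a=1, b=0, c=0, d=0): fault-free G1=0, G2=0, G3=1, G4=1, G5=1 → Y1=0, Y2=1; observed Y1=0, Y2=0. Eliminates G1 stuck-at-1, G4 stuck-at-1, G5 stuck-at-1.
Only G3 stuck-at-0 is consistent with every test.

G3 stuck-at-0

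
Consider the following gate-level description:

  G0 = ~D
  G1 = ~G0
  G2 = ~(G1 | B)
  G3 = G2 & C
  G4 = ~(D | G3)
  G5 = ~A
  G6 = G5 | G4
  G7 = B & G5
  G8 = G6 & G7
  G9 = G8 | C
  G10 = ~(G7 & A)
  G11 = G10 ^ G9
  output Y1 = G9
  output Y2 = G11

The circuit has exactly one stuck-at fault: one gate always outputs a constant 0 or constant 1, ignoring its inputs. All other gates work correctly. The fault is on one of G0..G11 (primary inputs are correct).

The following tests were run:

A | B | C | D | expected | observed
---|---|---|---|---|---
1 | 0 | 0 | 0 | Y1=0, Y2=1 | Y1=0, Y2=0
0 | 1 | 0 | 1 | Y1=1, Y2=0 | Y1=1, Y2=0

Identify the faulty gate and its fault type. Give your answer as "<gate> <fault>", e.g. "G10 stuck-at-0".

G11 stuck-at-0

Fault-free values for test 1 (A=1, B=0, C=0, D=0): G0=1, G1=0, G2=1, G3=0, G4=1, G5=0, G6=1, G7=0, G8=0, G9=0, G10=1, G11=1, giving Y1=0, Y2=1. Observed Y1=0, Y2=0.
Test 1: faults giving observed Y1=0, Y2=0 are {G10 stuck-at-0, G11 stuck-at-0}.
Test 2 (A=0, B=1, C=0, D=1): fault-free G0=0, G1=1, G2=0, G3=0, G4=0, G5=1, G6=1, G7=1, G8=1, G9=1, G10=1, G11=0 → Y1=1, Y2=0; observed Y1=1, Y2=0. Eliminates G10 stuck-at-0.
Only G11 stuck-at-0 is consistent with every test.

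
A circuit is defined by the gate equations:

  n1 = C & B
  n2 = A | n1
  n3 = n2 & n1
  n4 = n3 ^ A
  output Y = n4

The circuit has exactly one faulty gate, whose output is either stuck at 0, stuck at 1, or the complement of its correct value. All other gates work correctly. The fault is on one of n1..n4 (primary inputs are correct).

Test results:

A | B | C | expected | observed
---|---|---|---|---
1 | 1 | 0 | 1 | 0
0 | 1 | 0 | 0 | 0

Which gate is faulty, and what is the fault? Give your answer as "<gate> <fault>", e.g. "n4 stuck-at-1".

Fault-free values for test 1 (A=1, B=1, C=0): n1=0, n2=1, n3=0, n4=1, giving Y=1. Observed 0.
Test 1: faults giving observed 0 are {n1 stuck-at-1, n1 inverted output, n3 stuck-at-1, n3 inverted output, n4 stuck-at-0, n4 inverted output}.
Test 2 (A=0, B=1, C=0): fault-free n1=0, n2=0, n3=0, n4=0 → 0; observed 0. Eliminates n1 stuck-at-1, n1 inverted output, n3 stuck-at-1, n3 inverted output, n4 inverted output.
Only n4 stuck-at-0 is consistent with every test.

n4 stuck-at-0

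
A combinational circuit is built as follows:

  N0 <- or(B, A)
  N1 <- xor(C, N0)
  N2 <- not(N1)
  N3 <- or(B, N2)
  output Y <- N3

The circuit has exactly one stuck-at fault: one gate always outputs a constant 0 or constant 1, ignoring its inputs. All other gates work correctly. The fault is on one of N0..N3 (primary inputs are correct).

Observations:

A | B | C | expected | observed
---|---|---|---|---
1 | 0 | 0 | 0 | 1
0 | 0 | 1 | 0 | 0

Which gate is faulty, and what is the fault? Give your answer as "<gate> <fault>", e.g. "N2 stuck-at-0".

Fault-free values for test 1 (A=1, B=0, C=0): N0=1, N1=1, N2=0, N3=0, giving Y=0. Observed 1.
Test 1: faults giving observed 1 are {N0 stuck-at-0, N1 stuck-at-0, N2 stuck-at-1, N3 stuck-at-1}.
Test 2 (A=0, B=0, C=1): fault-free N0=0, N1=1, N2=0, N3=0 → 0; observed 0. Eliminates N1 stuck-at-0, N2 stuck-at-1, N3 stuck-at-1.
Only N0 stuck-at-0 is consistent with every test.

N0 stuck-at-0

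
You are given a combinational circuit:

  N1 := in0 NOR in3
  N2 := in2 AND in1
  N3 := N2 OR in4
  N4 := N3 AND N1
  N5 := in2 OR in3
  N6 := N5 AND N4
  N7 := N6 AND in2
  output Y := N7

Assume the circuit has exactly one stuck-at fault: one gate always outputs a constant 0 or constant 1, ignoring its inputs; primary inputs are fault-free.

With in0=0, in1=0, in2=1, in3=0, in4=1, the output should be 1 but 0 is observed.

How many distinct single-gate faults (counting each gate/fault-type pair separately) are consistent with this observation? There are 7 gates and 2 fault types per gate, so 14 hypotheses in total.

Fault-free: N1=1, N2=0, N3=1, N4=1, N5=1, N6=1, N7=1 → 1. Observed 0.
  N1 stuck-at-0: output 0 ✓
  N1 stuck-at-1: output 1 ✗
  N2 stuck-at-0: output 1 ✗
  N2 stuck-at-1: output 1 ✗
  N3 stuck-at-0: output 0 ✓
  N3 stuck-at-1: output 1 ✗
  N4 stuck-at-0: output 0 ✓
  N4 stuck-at-1: output 1 ✗
  N5 stuck-at-0: output 0 ✓
  N5 stuck-at-1: output 1 ✗
  N6 stuck-at-0: output 0 ✓
  N6 stuck-at-1: output 1 ✗
  N7 stuck-at-0: output 0 ✓
  N7 stuck-at-1: output 1 ✗
Consistent faults: {N1 stuck-at-0, N3 stuck-at-0, N4 stuck-at-0, N5 stuck-at-0, N6 stuck-at-0, N7 stuck-at-0} — 6 in all.

6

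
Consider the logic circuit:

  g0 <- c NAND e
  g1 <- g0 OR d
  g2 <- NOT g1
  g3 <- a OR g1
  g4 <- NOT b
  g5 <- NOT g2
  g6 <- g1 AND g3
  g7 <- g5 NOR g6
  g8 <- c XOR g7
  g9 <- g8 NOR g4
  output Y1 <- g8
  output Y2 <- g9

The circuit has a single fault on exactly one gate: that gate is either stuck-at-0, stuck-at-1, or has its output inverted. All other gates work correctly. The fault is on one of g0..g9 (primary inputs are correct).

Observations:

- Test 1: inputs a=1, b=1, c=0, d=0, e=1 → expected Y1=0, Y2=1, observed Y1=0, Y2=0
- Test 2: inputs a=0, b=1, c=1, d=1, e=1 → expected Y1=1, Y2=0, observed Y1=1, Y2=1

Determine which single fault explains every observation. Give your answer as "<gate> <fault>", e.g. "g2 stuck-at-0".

Fault-free values for test 1 (a=1, b=1, c=0, d=0, e=1): g0=1, g1=1, g2=0, g3=1, g4=0, g5=1, g6=1, g7=0, g8=0, g9=1, giving Y1=0, Y2=1. Observed Y1=0, Y2=0.
Test 1: faults giving observed Y1=0, Y2=0 are {g4 stuck-at-1, g4 inverted output, g9 stuck-at-0, g9 inverted output}.
Test 2 (a=0, b=1, c=1, d=1, e=1): fault-free g0=0, g1=1, g2=0, g3=1, g4=0, g5=1, g6=1, g7=0, g8=1, g9=0 → Y1=1, Y2=0; observed Y1=1, Y2=1. Eliminates g4 stuck-at-1, g4 inverted output, g9 stuck-at-0.
Only g9 inverted output is consistent with every test.

g9 inverted output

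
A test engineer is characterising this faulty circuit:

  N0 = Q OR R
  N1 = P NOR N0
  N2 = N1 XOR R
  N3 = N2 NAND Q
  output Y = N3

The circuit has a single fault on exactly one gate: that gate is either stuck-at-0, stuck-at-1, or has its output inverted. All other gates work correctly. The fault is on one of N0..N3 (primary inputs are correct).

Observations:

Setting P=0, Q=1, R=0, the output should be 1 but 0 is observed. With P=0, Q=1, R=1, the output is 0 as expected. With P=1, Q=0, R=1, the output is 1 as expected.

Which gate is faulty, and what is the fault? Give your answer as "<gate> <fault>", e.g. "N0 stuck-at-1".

Fault-free values for test 1 (P=0, Q=1, R=0): N0=1, N1=0, N2=0, N3=1, giving Y=1. Observed 0.
Test 1: faults giving observed 0 are {N0 stuck-at-0, N0 inverted output, N1 stuck-at-1, N1 inverted output, N2 stuck-at-1, N2 inverted output, N3 stuck-at-0, N3 inverted output}.
Test 2 (P=0, Q=1, R=1): fault-free N0=1, N1=0, N2=1, N3=0 → 0; observed 0. Eliminates N0 stuck-at-0, N0 inverted output, N1 stuck-at-1, N1 inverted output, N2 inverted output, N3 inverted output.
Test 3 (P=1, Q=0, R=1): fault-free N0=1, N1=0, N2=1, N3=1 → 1; observed 1. Eliminates N3 stuck-at-0.
Only N2 stuck-at-1 is consistent with every test.

N2 stuck-at-1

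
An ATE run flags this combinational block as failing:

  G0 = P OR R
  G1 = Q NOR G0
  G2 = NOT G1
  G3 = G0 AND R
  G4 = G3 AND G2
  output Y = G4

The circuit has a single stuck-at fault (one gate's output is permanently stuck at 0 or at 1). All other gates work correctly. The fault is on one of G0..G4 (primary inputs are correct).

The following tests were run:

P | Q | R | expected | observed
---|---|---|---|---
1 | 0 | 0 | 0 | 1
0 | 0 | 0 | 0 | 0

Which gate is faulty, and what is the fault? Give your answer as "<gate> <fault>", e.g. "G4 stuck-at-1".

G3 stuck-at-1

Fault-free values for test 1 (P=1, Q=0, R=0): G0=1, G1=0, G2=1, G3=0, G4=0, giving Y=0. Observed 1.
Test 1: faults giving observed 1 are {G3 stuck-at-1, G4 stuck-at-1}.
Test 2 (P=0, Q=0, R=0): fault-free G0=0, G1=1, G2=0, G3=0, G4=0 → 0; observed 0. Eliminates G4 stuck-at-1.
Only G3 stuck-at-1 is consistent with every test.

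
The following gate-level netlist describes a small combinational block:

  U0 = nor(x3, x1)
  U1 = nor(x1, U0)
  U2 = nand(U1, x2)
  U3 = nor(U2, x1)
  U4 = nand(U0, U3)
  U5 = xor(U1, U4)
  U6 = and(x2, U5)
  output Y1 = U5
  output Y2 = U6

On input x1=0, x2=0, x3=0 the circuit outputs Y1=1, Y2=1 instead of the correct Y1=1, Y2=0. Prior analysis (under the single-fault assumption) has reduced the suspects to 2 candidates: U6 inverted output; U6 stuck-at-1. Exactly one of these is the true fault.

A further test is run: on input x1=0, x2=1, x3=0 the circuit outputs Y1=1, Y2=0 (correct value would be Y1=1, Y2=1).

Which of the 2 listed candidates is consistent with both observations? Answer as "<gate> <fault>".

U6 inverted output

Evaluate each candidate on input x1=0, x2=1, x3=0:
  U6 inverted output: U0=1, U1=0, U2=1, U3=0, U4=1, U5=1, U6=0 [inverted output] → Y1=1, Y2=0 — matches
  U6 stuck-at-1: U0=1, U1=0, U2=1, U3=0, U4=1, U5=1, U6=1 [stuck-at-1] → Y1=1, Y2=1 — eliminated
Only U6 inverted output reproduces the observed Y1=1, Y2=0.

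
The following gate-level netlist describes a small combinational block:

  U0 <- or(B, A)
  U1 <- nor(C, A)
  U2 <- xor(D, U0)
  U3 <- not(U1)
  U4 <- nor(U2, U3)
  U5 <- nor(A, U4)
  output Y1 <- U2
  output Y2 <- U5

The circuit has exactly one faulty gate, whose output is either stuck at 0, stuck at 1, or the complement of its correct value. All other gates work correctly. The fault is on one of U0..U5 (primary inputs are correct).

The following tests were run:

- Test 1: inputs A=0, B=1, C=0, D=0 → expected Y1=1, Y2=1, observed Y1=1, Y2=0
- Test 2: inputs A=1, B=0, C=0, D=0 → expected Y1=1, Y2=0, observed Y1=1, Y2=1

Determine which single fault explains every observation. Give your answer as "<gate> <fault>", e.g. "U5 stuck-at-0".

U5 inverted output

Fault-free values for test 1 (A=0, B=1, C=0, D=0): U0=1, U1=1, U2=1, U3=0, U4=0, U5=1, giving Y1=1, Y2=1. Observed Y1=1, Y2=0.
Test 1: faults giving observed Y1=1, Y2=0 are {U4 stuck-at-1, U4 inverted output, U5 stuck-at-0, U5 inverted output}.
Test 2 (A=1, B=0, C=0, D=0): fault-free U0=1, U1=0, U2=1, U3=1, U4=0, U5=0 → Y1=1, Y2=0; observed Y1=1, Y2=1. Eliminates U4 stuck-at-1, U4 inverted output, U5 stuck-at-0.
Only U5 inverted output is consistent with every test.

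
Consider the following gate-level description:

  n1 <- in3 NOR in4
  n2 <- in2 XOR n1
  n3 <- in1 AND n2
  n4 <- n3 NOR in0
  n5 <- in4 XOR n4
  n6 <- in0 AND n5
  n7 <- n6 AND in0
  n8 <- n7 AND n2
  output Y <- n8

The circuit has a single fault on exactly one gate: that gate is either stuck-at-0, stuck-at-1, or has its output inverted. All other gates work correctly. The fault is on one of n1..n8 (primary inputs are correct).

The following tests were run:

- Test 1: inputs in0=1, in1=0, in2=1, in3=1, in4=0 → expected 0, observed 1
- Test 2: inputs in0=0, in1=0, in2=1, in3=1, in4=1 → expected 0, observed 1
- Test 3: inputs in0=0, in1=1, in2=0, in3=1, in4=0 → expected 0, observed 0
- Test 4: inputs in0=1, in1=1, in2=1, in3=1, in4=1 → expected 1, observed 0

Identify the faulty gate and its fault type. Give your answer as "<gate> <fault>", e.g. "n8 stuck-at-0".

n7 inverted output

Fault-free values for test 1 (in0=1, in1=0, in2=1, in3=1, in4=0): n1=0, n2=1, n3=0, n4=0, n5=0, n6=0, n7=0, n8=0, giving Y=0. Observed 1.
Test 1: faults giving observed 1 are {n4 stuck-at-1, n4 inverted output, n5 stuck-at-1, n5 inverted output, n6 stuck-at-1, n6 inverted output, n7 stuck-at-1, n7 inverted output, n8 stuck-at-1, n8 inverted output}.
Test 2 (in0=0, in1=0, in2=1, in3=1, in4=1): fault-free n1=0, n2=1, n3=0, n4=1, n5=0, n6=0, n7=0, n8=0 → 0; observed 1. Eliminates n4 stuck-at-1, n4 inverted output, n5 stuck-at-1, n5 inverted output, n6 stuck-at-1, n6 inverted output.
Test 3 (in0=0, in1=1, in2=0, in3=1, in4=0): fault-free n1=0, n2=0, n3=0, n4=1, n5=1, n6=0, n7=0, n8=0 → 0; observed 0. Eliminates n8 stuck-at-1, n8 inverted output.
Test 4 (in0=1, in1=1, in2=1, in3=1, in4=1): fault-free n1=0, n2=1, n3=1, n4=0, n5=1, n6=1, n7=1, n8=1 → 1; observed 0. Eliminates n7 stuck-at-1.
Only n7 inverted output is consistent with every test.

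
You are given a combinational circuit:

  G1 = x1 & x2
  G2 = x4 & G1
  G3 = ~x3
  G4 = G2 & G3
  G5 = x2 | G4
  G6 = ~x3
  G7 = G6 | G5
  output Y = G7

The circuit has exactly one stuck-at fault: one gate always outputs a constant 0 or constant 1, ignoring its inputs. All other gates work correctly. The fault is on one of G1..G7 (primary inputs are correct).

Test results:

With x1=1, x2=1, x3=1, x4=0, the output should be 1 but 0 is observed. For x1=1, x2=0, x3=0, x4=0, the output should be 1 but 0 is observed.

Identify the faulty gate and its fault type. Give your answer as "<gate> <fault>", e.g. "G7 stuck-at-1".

Fault-free values for test 1 (x1=1, x2=1, x3=1, x4=0): G1=1, G2=0, G3=0, G4=0, G5=1, G6=0, G7=1, giving Y=1. Observed 0.
Test 1: faults giving observed 0 are {G5 stuck-at-0, G7 stuck-at-0}.
Test 2 (x1=1, x2=0, x3=0, x4=0): fault-free G1=0, G2=0, G3=1, G4=0, G5=0, G6=1, G7=1 → 1; observed 0. Eliminates G5 stuck-at-0.
Only G7 stuck-at-0 is consistent with every test.

G7 stuck-at-0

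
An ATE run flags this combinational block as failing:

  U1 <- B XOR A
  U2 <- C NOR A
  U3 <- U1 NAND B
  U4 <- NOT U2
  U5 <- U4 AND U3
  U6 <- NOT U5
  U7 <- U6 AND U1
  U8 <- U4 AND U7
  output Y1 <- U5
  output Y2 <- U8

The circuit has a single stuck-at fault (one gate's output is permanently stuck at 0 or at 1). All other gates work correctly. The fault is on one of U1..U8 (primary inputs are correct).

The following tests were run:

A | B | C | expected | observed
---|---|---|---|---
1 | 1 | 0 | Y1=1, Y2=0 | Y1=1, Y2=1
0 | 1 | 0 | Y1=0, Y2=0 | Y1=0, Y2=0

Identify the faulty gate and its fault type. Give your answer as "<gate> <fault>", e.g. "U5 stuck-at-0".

Fault-free values for test 1 (A=1, B=1, C=0): U1=0, U2=0, U3=1, U4=1, U5=1, U6=0, U7=0, U8=0, giving Y1=1, Y2=0. Observed Y1=1, Y2=1.
Test 1: faults giving observed Y1=1, Y2=1 are {U7 stuck-at-1, U8 stuck-at-1}.
Test 2 (A=0, B=1, C=0): fault-free U1=1, U2=1, U3=0, U4=0, U5=0, U6=1, U7=1, U8=0 → Y1=0, Y2=0; observed Y1=0, Y2=0. Eliminates U8 stuck-at-1.
Only U7 stuck-at-1 is consistent with every test.

U7 stuck-at-1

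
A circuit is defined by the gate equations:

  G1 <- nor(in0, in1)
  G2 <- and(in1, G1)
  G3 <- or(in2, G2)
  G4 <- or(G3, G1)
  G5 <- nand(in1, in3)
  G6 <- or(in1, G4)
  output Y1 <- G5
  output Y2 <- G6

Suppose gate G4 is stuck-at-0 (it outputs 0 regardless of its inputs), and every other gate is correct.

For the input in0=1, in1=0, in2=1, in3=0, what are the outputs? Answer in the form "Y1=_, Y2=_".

Y1=1, Y2=0

Propagate with G4 forced: G1=0, G2=0, G3=1, G4=0 [stuck-at-0], G5=1, G6=0.
So the outputs are Y1=1, Y2=0. (Without the fault they would be Y1=1, Y2=1.)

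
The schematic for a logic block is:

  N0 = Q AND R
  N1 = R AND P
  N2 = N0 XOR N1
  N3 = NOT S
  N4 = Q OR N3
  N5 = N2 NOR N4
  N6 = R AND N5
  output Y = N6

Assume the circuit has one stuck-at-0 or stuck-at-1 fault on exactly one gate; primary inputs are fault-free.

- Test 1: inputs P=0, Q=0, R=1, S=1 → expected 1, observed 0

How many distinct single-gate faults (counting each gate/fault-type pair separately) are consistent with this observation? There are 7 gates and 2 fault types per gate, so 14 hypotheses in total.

Fault-free: N0=0, N1=0, N2=0, N3=0, N4=0, N5=1, N6=1 → 1. Observed 0.
  N0 stuck-at-0: output 1 ✗
  N0 stuck-at-1: output 0 ✓
  N1 stuck-at-0: output 1 ✗
  N1 stuck-at-1: output 0 ✓
  N2 stuck-at-0: output 1 ✗
  N2 stuck-at-1: output 0 ✓
  N3 stuck-at-0: output 1 ✗
  N3 stuck-at-1: output 0 ✓
  N4 stuck-at-0: output 1 ✗
  N4 stuck-at-1: output 0 ✓
  N5 stuck-at-0: output 0 ✓
  N5 stuck-at-1: output 1 ✗
  N6 stuck-at-0: output 0 ✓
  N6 stuck-at-1: output 1 ✗
Consistent faults: {N0 stuck-at-1, N1 stuck-at-1, N2 stuck-at-1, N3 stuck-at-1, N4 stuck-at-1, N5 stuck-at-0, N6 stuck-at-0} — 7 in all.

7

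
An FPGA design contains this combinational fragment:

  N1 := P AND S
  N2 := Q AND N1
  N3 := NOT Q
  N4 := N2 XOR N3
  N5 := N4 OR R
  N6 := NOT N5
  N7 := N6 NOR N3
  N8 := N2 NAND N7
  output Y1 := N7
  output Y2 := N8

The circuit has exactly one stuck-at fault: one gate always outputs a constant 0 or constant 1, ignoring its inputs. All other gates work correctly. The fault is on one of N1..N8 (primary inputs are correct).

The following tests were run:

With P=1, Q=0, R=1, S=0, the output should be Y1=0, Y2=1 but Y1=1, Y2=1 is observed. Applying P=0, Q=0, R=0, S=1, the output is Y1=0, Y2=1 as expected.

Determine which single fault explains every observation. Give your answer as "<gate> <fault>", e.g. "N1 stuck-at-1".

N3 stuck-at-0

Fault-free values for test 1 (P=1, Q=0, R=1, S=0): N1=0, N2=0, N3=1, N4=1, N5=1, N6=0, N7=0, N8=1, giving Y1=0, Y2=1. Observed Y1=1, Y2=1.
Test 1: faults giving observed Y1=1, Y2=1 are {N3 stuck-at-0, N7 stuck-at-1}.
Test 2 (P=0, Q=0, R=0, S=1): fault-free N1=0, N2=0, N3=1, N4=1, N5=1, N6=0, N7=0, N8=1 → Y1=0, Y2=1; observed Y1=0, Y2=1. Eliminates N7 stuck-at-1.
Only N3 stuck-at-0 is consistent with every test.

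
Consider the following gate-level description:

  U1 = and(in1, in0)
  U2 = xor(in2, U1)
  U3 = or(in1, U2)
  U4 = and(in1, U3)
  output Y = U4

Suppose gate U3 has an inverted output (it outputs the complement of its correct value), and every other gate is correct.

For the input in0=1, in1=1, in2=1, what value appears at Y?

0

Propagate with U3 forced: U1=1, U2=0, U3=0 [inverted output], U4=0.
So Y = 0. (Without the fault it would be 1.)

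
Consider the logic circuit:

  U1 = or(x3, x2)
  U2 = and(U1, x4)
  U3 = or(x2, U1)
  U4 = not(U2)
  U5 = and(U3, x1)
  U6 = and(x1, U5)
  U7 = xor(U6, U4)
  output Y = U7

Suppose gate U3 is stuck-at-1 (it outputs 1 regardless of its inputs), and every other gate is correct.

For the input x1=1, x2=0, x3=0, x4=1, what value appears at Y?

0

Propagate with U3 forced: U1=0, U2=0, U3=1 [stuck-at-1], U4=1, U5=1, U6=1, U7=0.
So Y = 0. (Without the fault it would be 1.)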